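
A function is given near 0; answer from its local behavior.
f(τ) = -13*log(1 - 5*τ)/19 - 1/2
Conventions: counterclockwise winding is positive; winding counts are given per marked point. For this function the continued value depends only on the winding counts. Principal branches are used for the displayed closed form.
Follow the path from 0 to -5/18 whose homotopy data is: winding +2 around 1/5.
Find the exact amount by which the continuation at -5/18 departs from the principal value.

Continued minus principal equals -(52/19)*pi*i.

The rational part is single-valued and drops out of the difference; each branch term changes only by its own monodromy.
(-13/19)*log(1 - τ/(1/5)): each positive loop around 1/5 adds 2*pi*i to the log, so winding +2 contributes (-13/19)*(2)*2*pi*i = -(52/19)*pi*i.
Summing the contributions at τ = -5/18 gives -(52/19)*pi*i.


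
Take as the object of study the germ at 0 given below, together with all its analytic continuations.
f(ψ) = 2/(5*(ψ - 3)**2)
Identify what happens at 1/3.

The point is a regular point.

Denominator factors: ψ - 3 = -8/3 at ψ = 1/3 — none vanishes.
So the germ continues analytically to 1/3.


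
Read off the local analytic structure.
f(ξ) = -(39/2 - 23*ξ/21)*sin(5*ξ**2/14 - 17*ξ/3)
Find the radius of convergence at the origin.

The factor -sin(5*ξ**2/14 - 17*ξ/3) is entire and contributes no finite singular point.
The polynomial part has no poles.
No finite singular points: the Taylor series at 0 converges everywhere.

The radius of convergence is infinite.


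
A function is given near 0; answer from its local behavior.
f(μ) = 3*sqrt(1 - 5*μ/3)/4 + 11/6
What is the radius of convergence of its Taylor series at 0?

Branch term (3/4)*sqrt(1 - μ/(3/5)): its argument vanishes at μ = 3/5, a square-root branch point, modulus 3/5.
The radius of convergence is the smallest modulus among the singular points: 3/5.

The radius of convergence is 3/5.


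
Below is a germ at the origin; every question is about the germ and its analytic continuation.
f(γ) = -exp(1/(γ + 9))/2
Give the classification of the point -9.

The exponent 1/(γ - (-9)) has a pole at -9, so exp(1/(γ - (-9))) takes every nonzero value near it: an essential singularity (not a pole of any order).

The point is an essential singularity.


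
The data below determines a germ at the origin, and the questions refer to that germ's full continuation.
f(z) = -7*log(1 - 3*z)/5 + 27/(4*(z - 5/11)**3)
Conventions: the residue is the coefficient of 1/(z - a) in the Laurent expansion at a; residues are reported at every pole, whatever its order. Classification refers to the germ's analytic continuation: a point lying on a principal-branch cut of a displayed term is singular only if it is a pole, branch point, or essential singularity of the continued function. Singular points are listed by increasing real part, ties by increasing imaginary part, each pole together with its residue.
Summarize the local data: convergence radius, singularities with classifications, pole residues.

Denominator factor (z - 5/11)^3: pole of order 3 at 5/11, modulus 5/11.
Branch term (-7/5)*log(1 - z/(1/3)): its argument vanishes at z = 1/3, a logarithmic branch point, modulus 1/3.
The radius of convergence is the smallest modulus among the singular points: 1/3.
The branch term is analytic at 5/11 and contributes nothing to the residue; only the rational part matters.
At the order-3 pole 5/11 set g(z) = (z - (5/11))^3*(rational part) = 27/4.
Order-3 pole: residue = g''(a)/2; g''(5/11) = 0, so the residue is 0.
List the singular points by increasing real part (a conjugate pair: the negative imaginary part first).

Radius of convergence at 0: 1/3.
At 1/3: a logarithmic branch point.
At 5/11: a pole of order 3; residue 0.


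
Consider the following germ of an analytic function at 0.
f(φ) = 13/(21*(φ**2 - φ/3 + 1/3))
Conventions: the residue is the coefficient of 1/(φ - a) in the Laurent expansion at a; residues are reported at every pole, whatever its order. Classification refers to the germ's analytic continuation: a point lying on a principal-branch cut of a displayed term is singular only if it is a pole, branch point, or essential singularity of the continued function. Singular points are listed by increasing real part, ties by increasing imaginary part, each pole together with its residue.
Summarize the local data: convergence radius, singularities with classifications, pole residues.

Denominator factor (φ**2 - φ/3 + 1/3): discriminant -11/9, complex-conjugate roots (1/6) + ((1/6)*sqrt(11))*i and (1/6) - ((1/6)*sqrt(11))*i; poles of order 1, moduli (1/3)*sqrt(3) and (1/3)*sqrt(3).
The radius of convergence is the smallest modulus among the singular points: (1/3)*sqrt(3).
The factor φ**2 - φ/3 + 1/3 splits as (φ - a)(φ - a') with a = (1/6) - ((1/6)*sqrt(11))*i, a' = (1/6) + ((1/6)*sqrt(11))*i. At the order-1 pole a set g(φ) = (φ - a)*f(φ) = [13/21] / (φ - a').
Simple pole: residue = g(a) at a = (1/6) - ((1/6)*sqrt(11))*i, which is ((13/77)*sqrt(11))*i.
The factor φ**2 - φ/3 + 1/3 splits as (φ - a)(φ - a') with a = (1/6) + ((1/6)*sqrt(11))*i, a' = (1/6) - ((1/6)*sqrt(11))*i. At the order-1 pole a set g(φ) = (φ - a)*f(φ) = [13/21] / (φ - a').
Simple pole: residue = g(a) at a = (1/6) + ((1/6)*sqrt(11))*i, which is -((13/77)*sqrt(11))*i.
List the singular points by increasing real part (a conjugate pair: the negative imaginary part first).

Radius of convergence at 0: (1/3)*sqrt(3).
At (1/6) - ((1/6)*sqrt(11))*i: a pole of order 1; residue ((13/77)*sqrt(11))*i.
At (1/6) + ((1/6)*sqrt(11))*i: a pole of order 1; residue -((13/77)*sqrt(11))*i.


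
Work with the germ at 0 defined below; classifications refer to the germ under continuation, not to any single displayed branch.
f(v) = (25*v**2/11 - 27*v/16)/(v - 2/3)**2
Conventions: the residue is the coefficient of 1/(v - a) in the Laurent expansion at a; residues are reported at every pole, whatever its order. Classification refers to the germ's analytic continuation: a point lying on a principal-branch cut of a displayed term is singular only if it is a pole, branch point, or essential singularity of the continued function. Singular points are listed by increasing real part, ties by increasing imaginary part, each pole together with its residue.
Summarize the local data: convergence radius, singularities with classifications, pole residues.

Radius of convergence at 0: 2/3.
At 2/3: a pole of order 2; residue 709/528.

Denominator factor (v - 2/3)^2: pole of order 2 at 2/3, modulus 2/3.
The radius of convergence is the smallest modulus among the singular points: 2/3.
At the order-2 pole 2/3 set g(v) = (v - (2/3))^2*f(v) = 25*v**2/11 - 27*v/16.
Order-2 pole: residue = g'(a); g'(2/3) = 709/528, so the residue is 709/528.


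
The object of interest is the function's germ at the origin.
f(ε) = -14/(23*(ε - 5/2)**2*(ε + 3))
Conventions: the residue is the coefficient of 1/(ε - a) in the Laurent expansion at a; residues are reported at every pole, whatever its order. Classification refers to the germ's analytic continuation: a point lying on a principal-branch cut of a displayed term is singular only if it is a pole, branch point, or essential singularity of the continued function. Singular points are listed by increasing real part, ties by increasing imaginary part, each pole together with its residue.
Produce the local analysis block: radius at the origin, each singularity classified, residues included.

Radius of convergence at 0: 5/2.
At -3: a pole of order 1; residue -56/2783.
At 5/2: a pole of order 2; residue 56/2783.

Denominator factor (ε - 5/2)^2: pole of order 2 at 5/2, modulus 5/2.
Denominator factor (ε + 3): pole of order 1 at -3, modulus 3.
The radius of convergence is the smallest modulus among the singular points: 5/2.
At the order-1 pole -3 set g(ε) = (ε - (-3))*f(ε) = -14/(23*(ε - 5/2)**2).
Simple pole: residue = g(a) at a = -3, which is -56/2783.
At the order-2 pole 5/2 set g(ε) = (ε - (5/2))^2*f(ε) = -14/(23*(ε + 3)).
Order-2 pole: residue = g'(a); g'(5/2) = 56/2783, so the residue is 56/2783.
List the singular points by increasing real part (a conjugate pair: the negative imaginary part first).


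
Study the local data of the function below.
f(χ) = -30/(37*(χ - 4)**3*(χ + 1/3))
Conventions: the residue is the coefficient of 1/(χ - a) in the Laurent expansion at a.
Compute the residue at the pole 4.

The residue is -810/81289.

At the order-3 pole 4 set g(χ) = (χ - (4))^3*f(χ) = -30/(37*(χ + 1/3)).
Order-3 pole: residue = g''(a)/2; g''(4) = -1620/81289, so the residue is -810/81289.


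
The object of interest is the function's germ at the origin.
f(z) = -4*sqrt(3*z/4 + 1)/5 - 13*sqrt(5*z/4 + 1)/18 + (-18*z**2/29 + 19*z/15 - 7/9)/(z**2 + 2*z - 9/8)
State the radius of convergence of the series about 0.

Denominator factor (z**2 + 2*z - 9/8): discriminant 17/2, real irrational roots -1 + (1/4)*sqrt(34) and -1 - (1/4)*sqrt(34); poles of order 1, moduli -1 + (1/4)*sqrt(34) and 1 + (1/4)*sqrt(34).
Branch term (-4/5)*sqrt(1 - z/(-4/3)): its argument vanishes at z = -4/3, a square-root branch point, modulus 4/3.
Branch term (-13/18)*sqrt(1 - z/(-4/5)): its argument vanishes at z = -4/5, a square-root branch point, modulus 4/5.
The radius of convergence is the smallest modulus among the singular points: -1 + (1/4)*sqrt(34).

The radius of convergence is -1 + (1/4)*sqrt(34).


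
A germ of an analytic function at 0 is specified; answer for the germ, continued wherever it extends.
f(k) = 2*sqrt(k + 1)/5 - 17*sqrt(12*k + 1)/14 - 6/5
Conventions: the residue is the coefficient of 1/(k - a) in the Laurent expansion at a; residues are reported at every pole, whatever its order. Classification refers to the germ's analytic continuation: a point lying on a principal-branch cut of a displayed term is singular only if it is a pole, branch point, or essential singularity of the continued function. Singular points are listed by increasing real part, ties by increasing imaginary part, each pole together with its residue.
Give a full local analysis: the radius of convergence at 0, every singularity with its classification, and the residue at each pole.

Radius of convergence at 0: 1/12.
At -1: an algebraic (square-root) branch point.
At -1/12: an algebraic (square-root) branch point.

Branch term (-17/14)*sqrt(1 - k/(-1/12)): its argument vanishes at k = -1/12, a square-root branch point, modulus 1/12.
Branch term (2/5)*sqrt(1 - k/(-1)): its argument vanishes at k = -1, a square-root branch point, modulus 1.
The radius of convergence is the smallest modulus among the singular points: 1/12.
List the singular points by increasing real part (a conjugate pair: the negative imaginary part first).


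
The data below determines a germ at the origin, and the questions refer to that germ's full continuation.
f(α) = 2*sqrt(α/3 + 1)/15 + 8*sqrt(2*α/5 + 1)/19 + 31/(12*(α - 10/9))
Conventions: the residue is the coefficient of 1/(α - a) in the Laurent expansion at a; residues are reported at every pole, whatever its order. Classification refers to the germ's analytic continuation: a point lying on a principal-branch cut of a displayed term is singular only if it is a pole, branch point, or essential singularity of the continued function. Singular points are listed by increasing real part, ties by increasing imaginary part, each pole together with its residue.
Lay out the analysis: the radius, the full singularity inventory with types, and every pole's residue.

Radius of convergence at 0: 10/9.
At -3: an algebraic (square-root) branch point.
At -5/2: an algebraic (square-root) branch point.
At 10/9: a pole of order 1; residue 31/12.

Denominator factor (α - 10/9): pole of order 1 at 10/9, modulus 10/9.
Branch term (2/15)*sqrt(1 - α/(-3)): its argument vanishes at α = -3, a square-root branch point, modulus 3.
Branch term (8/19)*sqrt(1 - α/(-5/2)): its argument vanishes at α = -5/2, a square-root branch point, modulus 5/2.
The radius of convergence is the smallest modulus among the singular points: 10/9.
The branch terms are analytic at 10/9 and contribute nothing to the residue; only the rational part matters.
At the order-1 pole 10/9 set g(α) = (α - (10/9))*(rational part) = 31/12.
Simple pole: residue = g(a) at a = 10/9, which is 31/12.
List the singular points by increasing real part (a conjugate pair: the negative imaginary part first).


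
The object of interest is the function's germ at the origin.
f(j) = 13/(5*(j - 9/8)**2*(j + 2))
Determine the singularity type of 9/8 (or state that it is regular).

The point is a pole of order 2.

The denominator factor j - 9/8 vanishes at 9/8 and appears to the power 2; the numerator there equals 13/5, nonzero, and no other factor vanishes.
Hence a pole whose order is the multiplicity, 2.


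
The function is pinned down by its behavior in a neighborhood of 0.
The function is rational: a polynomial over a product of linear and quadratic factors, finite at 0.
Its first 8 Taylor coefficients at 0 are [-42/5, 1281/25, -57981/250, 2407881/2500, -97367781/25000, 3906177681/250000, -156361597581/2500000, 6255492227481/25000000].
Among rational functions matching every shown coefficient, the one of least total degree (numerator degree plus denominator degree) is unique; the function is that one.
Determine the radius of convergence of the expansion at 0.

The radius of convergence is 1/4.

No rational of total degree below 3 reproduces all 8 coefficients; solving the [0/3] Pade equations on them gives f(η) = -7/(4*(η + 1/4)*(η**2 + 7*η/4 + 5/6)), whose expansion matches every shown term.
Denominator factor (η + 1/4): pole of order 1 at -1/4, modulus 1/4.
Denominator factor (η**2 + 7*η/4 + 5/6): discriminant -13/48, complex-conjugate roots (-7/8) + ((1/24)*sqrt(39))*i and (-7/8) - ((1/24)*sqrt(39))*i; poles of order 1, moduli (1/6)*sqrt(30) and (1/6)*sqrt(30).
The radius of convergence is the smallest modulus among the singular points: 1/4.


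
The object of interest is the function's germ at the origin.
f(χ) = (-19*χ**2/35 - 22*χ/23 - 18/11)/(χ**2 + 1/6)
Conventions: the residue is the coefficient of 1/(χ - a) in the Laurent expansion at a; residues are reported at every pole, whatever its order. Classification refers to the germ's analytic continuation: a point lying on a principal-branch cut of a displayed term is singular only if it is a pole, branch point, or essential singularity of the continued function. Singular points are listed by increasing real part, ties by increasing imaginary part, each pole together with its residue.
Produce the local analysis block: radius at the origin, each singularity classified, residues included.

Denominator factor (χ**2 + 1/6): discriminant -2/3, complex-conjugate roots ((1/6)*sqrt(6))*i and -((1/6)*sqrt(6))*i; poles of order 1, moduli (1/6)*sqrt(6) and (1/6)*sqrt(6).
The radius of convergence is the smallest modulus among the singular points: (1/6)*sqrt(6).
The factor χ**2 + 1/6 splits as (χ - a)(χ - a') with a = -((1/6)*sqrt(6))*i, a' = ((1/6)*sqrt(6))*i. At the order-1 pole a set g(χ) = (χ - a)*f(χ) = [-19*χ**2/35 - 22*χ/23 - 18/11] / (χ - a').
Simple pole: residue = g(a) at a = -((1/6)*sqrt(6))*i, which is (-11/23) - ((3571/4620)*sqrt(6))*i.
The factor χ**2 + 1/6 splits as (χ - a)(χ - a') with a = ((1/6)*sqrt(6))*i, a' = -((1/6)*sqrt(6))*i. At the order-1 pole a set g(χ) = (χ - a)*f(χ) = [-19*χ**2/35 - 22*χ/23 - 18/11] / (χ - a').
Simple pole: residue = g(a) at a = ((1/6)*sqrt(6))*i, which is (-11/23) + ((3571/4620)*sqrt(6))*i.
List the singular points by increasing real part (a conjugate pair: the negative imaginary part first).

Radius of convergence at 0: (1/6)*sqrt(6).
At -((1/6)*sqrt(6))*i: a pole of order 1; residue (-11/23) - ((3571/4620)*sqrt(6))*i.
At ((1/6)*sqrt(6))*i: a pole of order 1; residue (-11/23) + ((3571/4620)*sqrt(6))*i.


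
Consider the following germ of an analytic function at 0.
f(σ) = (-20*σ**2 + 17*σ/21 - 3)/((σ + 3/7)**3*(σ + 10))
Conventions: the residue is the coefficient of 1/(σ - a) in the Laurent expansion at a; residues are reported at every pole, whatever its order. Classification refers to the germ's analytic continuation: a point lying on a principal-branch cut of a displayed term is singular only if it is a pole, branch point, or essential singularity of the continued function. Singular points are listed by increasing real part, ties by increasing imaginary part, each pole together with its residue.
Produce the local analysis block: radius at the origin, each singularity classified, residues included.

Radius of convergence at 0: 3/7.
At -10: a pole of order 1; residue 2069417/902289.
At -3/7: a pole of order 3; residue -2069417/902289.

Denominator factor (σ + 10): pole of order 1 at -10, modulus 10.
Denominator factor (σ + 3/7)^3: pole of order 3 at -3/7, modulus 3/7.
The radius of convergence is the smallest modulus among the singular points: 3/7.
At the order-1 pole -10 set g(σ) = (σ - (-10))*f(σ) = (-20*σ**2 + 17*σ/21 - 3)/(σ + 3/7)**3.
Simple pole: residue = g(a) at a = -10, which is 2069417/902289.
At the order-3 pole -3/7 set g(σ) = (σ - (-3/7))^3*f(σ) = (-20*σ**2 + 17*σ/21 - 3)/(σ + 10).
Order-3 pole: residue = g''(a)/2; g''(-3/7) = -4138834/902289, so the residue is -2069417/902289.
List the singular points by increasing real part (a conjugate pair: the negative imaginary part first).


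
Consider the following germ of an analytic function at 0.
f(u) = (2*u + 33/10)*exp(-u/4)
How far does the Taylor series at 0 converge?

The factor exp(-u/4) is entire and contributes no finite singular point.
The polynomial part has no poles.
No finite singular points: the Taylor series at 0 converges everywhere.

The radius of convergence is infinite.


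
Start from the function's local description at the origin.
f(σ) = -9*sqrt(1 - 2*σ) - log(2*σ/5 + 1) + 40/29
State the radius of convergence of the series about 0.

The radius of convergence is 1/2.

Branch term (-9)*sqrt(1 - σ/(1/2)): its argument vanishes at σ = 1/2, a square-root branch point, modulus 1/2.
Branch term (-1)*log(1 - σ/(-5/2)): its argument vanishes at σ = -5/2, a logarithmic branch point, modulus 5/2.
The radius of convergence is the smallest modulus among the singular points: 1/2.


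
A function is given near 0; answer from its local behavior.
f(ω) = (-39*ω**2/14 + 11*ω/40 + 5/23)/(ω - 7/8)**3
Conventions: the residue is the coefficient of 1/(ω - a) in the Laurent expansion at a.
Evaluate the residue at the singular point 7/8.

At the order-3 pole 7/8 set g(ω) = (ω - (7/8))^3*f(ω) = -39*ω**2/14 + 11*ω/40 + 5/23.
Order-3 pole: residue = g''(a)/2; g''(7/8) = -39/7, so the residue is -39/14.

The residue is -39/14.


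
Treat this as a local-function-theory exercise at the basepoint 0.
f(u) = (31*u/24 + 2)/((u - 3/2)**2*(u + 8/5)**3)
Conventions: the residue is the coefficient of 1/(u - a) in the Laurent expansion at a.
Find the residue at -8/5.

The residue is 234250/2770563.

At the order-3 pole -8/5 set g(u) = (u - (-8/5))^3*f(u) = (31*u/24 + 2)/(u - 3/2)**2.
Order-3 pole: residue = g''(a)/2; g''(-8/5) = 468500/2770563, so the residue is 234250/2770563.


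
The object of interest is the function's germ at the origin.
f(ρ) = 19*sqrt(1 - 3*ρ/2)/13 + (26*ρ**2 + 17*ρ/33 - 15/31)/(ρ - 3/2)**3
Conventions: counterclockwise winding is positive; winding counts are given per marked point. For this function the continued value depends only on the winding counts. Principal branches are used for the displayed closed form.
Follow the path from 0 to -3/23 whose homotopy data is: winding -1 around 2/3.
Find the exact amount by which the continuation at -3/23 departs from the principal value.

The rational part is single-valued and drops out of the difference; each branch term changes only by its own monodromy.
(19/13)*sqrt(1 - ρ/(2/3)): winding -1 is odd, the square root flips sign, contributing -2*(19/13)*sqrt(1 - (-3/23)/(2/3)) = -2*(19/13)*sqrt(55/46) = -(19/299)*sqrt(2530).
Summing the contributions at ρ = -3/23 gives -(19/299)*sqrt(2530).

Continued minus principal equals -(19/299)*sqrt(2530).


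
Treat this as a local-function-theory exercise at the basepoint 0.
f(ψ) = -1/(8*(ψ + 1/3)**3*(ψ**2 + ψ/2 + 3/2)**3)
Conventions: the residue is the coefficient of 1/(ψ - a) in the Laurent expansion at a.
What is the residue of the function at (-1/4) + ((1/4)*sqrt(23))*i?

The residue is (-492075/11881376) - ((391001985/144560701792)*sqrt(23))*i.


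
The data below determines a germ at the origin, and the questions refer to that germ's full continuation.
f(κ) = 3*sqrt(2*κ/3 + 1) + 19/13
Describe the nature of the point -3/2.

The point is an algebraic (square-root) branch point.

The term (3)*sqrt(1 - κ/(-3/2)) has argument 1 - -3/2/(-3/2) = 0 at -3/2: a square-root (algebraic, two-sheeted) branch point; the remaining terms are analytic or single-valued there.


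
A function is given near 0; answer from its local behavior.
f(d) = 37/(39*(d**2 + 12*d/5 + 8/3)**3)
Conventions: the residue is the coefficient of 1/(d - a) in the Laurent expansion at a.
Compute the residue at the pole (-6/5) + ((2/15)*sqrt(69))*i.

The residue is -((1040625/80983552)*sqrt(69))*i.

The factor d**2 + 12*d/5 + 8/3 splits as (d - a)(d - a') with a = (-6/5) + ((2/15)*sqrt(69))*i, a' = (-6/5) - ((2/15)*sqrt(69))*i. At the order-3 pole a set g(d) = (d - a)^3*f(d) = [37/39] / (d - a')^3.
Order-3 pole: residue = g''(a)/2; g''((-6/5) + ((2/15)*sqrt(69))*i) = -((1040625/40491776)*sqrt(69))*i, so the residue is -((1040625/80983552)*sqrt(69))*i.


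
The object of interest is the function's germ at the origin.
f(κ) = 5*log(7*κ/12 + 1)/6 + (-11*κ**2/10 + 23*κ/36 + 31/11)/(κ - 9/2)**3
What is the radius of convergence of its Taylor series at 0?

Denominator factor (κ - 9/2)^3: pole of order 3 at 9/2, modulus 9/2.
Branch term (5/6)*log(1 - κ/(-12/7)): its argument vanishes at κ = -12/7, a logarithmic branch point, modulus 12/7.
The radius of convergence is the smallest modulus among the singular points: 12/7.

The radius of convergence is 12/7.


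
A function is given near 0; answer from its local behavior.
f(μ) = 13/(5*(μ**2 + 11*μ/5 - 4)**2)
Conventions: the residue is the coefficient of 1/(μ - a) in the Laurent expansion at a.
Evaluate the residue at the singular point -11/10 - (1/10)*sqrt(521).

The residue is (650/271441)*sqrt(521).

The factor μ**2 + 11*μ/5 - 4 splits as (μ - a)(μ - a') with a = -11/10 - (1/10)*sqrt(521), a' = -11/10 + (1/10)*sqrt(521). At the order-2 pole a set g(μ) = (μ - a)^2*f(μ) = [13/5] / (μ - a')^2.
Order-2 pole: residue = g'(a); g'(-11/10 - (1/10)*sqrt(521)) = (650/271441)*sqrt(521), so the residue is (650/271441)*sqrt(521).


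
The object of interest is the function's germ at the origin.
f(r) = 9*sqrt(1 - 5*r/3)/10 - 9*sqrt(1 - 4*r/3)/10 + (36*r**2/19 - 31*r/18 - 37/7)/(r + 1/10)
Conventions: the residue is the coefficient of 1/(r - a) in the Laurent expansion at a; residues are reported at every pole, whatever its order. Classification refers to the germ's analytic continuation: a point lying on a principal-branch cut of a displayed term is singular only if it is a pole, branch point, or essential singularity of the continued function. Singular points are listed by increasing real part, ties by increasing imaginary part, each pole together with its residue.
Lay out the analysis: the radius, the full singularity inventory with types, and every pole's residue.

Denominator factor (r + 1/10): pole of order 1 at -1/10, modulus 1/10.
Branch term (-9/10)*sqrt(1 - r/(3/4)): its argument vanishes at r = 3/4, a square-root branch point, modulus 3/4.
Branch term (9/10)*sqrt(1 - r/(3/5)): its argument vanishes at r = 3/5, a square-root branch point, modulus 3/5.
The radius of convergence is the smallest modulus among the singular points: 1/10.
The branch terms are analytic at -1/10 and contribute nothing to the residue; only the rational part matters.
At the order-1 pole -1/10 set g(r) = (r - (-1/10))*(rational part) = 36*r**2/19 - 31*r/18 - 37/7.
Simple pole: residue = g(a) at a = -1/10, which is -609817/119700.
List the singular points by increasing real part (a conjugate pair: the negative imaginary part first).

Radius of convergence at 0: 1/10.
At -1/10: a pole of order 1; residue -609817/119700.
At 3/5: an algebraic (square-root) branch point.
At 3/4: an algebraic (square-root) branch point.


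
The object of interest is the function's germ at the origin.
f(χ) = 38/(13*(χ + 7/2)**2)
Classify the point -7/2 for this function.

The denominator factor χ + 7/2 vanishes at -7/2 and appears to the power 2; the numerator there equals 38/13, nonzero, and no other factor vanishes.
Hence a pole whose order is the multiplicity, 2.

The point is a pole of order 2.


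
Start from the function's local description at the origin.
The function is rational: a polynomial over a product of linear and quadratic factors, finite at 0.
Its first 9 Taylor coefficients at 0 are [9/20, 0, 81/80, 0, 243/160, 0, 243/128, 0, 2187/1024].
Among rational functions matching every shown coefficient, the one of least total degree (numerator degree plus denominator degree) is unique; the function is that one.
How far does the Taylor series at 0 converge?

No rational of total degree below 6 reproduces all 9 coefficients; solving the [0/6] Pade equations on them gives f(k) = -16/(15*(k**2 - 4/3)**3), whose expansion matches every shown term.
Denominator factor (k**2 - 4/3)^3: discriminant 16/3, real irrational roots (2/3)*sqrt(3) and -(2/3)*sqrt(3); poles of order 3, moduli (2/3)*sqrt(3) and (2/3)*sqrt(3).
The radius of convergence is the smallest modulus among the singular points: (2/3)*sqrt(3).

The radius of convergence is (2/3)*sqrt(3).


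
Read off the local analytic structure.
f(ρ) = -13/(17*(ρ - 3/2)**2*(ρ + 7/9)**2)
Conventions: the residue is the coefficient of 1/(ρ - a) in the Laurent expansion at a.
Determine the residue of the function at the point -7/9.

The residue is -151632/1171657.

At the order-2 pole -7/9 set g(ρ) = (ρ - (-7/9))^2*f(ρ) = -13/(17*(ρ - 3/2)**2).
Order-2 pole: residue = g'(a); g'(-7/9) = -151632/1171657, so the residue is -151632/1171657.


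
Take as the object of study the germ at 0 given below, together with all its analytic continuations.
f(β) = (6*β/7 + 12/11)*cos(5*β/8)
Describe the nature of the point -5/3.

There is no denominator, hence no pole anywhere.
The factor cos(5*β/8) is entire.
So the germ continues analytically to -5/3.

The point is a regular point.


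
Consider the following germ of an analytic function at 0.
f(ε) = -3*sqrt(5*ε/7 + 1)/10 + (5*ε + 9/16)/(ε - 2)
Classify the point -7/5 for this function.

The term (-3/10)*sqrt(1 - ε/(-7/5)) has argument 1 - -7/5/(-7/5) = 0 at -7/5: a square-root (algebraic, two-sheeted) branch point; the remaining terms are analytic or single-valued there.

The point is an algebraic (square-root) branch point.


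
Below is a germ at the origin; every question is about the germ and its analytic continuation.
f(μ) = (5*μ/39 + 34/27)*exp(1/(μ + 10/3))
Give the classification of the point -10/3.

The exponent 1/(μ - (-10/3)) has a pole at -10/3, so exp(1/(μ - (-10/3))) takes every nonzero value near it: an essential singularity (not a pole of any order).

The point is an essential singularity.


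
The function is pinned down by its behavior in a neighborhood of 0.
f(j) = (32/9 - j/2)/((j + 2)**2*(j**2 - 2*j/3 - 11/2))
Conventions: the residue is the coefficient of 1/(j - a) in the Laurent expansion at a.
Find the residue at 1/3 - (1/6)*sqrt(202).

The factor j**2 - 2*j/3 - 11/2 splits as (j - a)(j - a') with a = 1/3 - (1/6)*sqrt(202), a' = 1/3 + (1/6)*sqrt(202). At the order-1 pole a set g(j) = (j - a)*f(j) = [(32/9 - j/2)/(j + 2)**2] / (j - a').
Simple pole: residue = g(a) at a = 1/3 - (1/6)*sqrt(202), which is -2305/6 - (16381/606)*sqrt(202).

The residue is -2305/6 - (16381/606)*sqrt(202).


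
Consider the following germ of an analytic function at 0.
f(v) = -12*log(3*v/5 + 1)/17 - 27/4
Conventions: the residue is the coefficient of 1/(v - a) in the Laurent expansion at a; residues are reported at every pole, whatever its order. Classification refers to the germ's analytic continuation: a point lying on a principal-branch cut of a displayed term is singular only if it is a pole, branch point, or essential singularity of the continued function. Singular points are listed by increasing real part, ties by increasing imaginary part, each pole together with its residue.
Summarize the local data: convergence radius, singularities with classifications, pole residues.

Radius of convergence at 0: 5/3.
At -5/3: a logarithmic branch point.

Branch term (-12/17)*log(1 - v/(-5/3)): its argument vanishes at v = -5/3, a logarithmic branch point, modulus 5/3.
The radius of convergence is the smallest modulus among the singular points: 5/3.


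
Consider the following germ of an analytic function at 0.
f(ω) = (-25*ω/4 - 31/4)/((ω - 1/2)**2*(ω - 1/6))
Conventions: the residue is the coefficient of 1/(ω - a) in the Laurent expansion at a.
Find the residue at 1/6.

At the order-1 pole 1/6 set g(ω) = (ω - (1/6))*f(ω) = (-25*ω/4 - 31/4)/(ω - 1/2)**2.
Simple pole: residue = g(a) at a = 1/6, which is -633/8.

The residue is -633/8.


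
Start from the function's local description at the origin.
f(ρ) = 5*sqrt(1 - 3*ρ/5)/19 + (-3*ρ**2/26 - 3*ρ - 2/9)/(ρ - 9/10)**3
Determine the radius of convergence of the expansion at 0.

Denominator factor (ρ - 9/10)^3: pole of order 3 at 9/10, modulus 9/10.
Branch term (5/19)*sqrt(1 - ρ/(5/3)): its argument vanishes at ρ = 5/3, a square-root branch point, modulus 5/3.
The radius of convergence is the smallest modulus among the singular points: 9/10.

The radius of convergence is 9/10.


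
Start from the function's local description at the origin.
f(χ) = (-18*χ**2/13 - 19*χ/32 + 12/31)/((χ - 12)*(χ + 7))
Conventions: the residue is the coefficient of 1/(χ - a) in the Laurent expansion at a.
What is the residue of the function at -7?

At the order-1 pole -7 set g(χ) = (χ - (-7))*f(χ) = (-18*χ**2/13 - 19*χ/32 + 12/31)/(χ - 12).
Simple pole: residue = g(a) at a = -7, which is 816353/245024.

The residue is 816353/245024.


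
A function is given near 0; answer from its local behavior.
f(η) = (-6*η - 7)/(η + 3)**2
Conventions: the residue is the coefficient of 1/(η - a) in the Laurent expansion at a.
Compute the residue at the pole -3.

At the order-2 pole -3 set g(η) = (η - (-3))^2*f(η) = -6*η - 7.
Order-2 pole: residue = g'(a); g'(-3) = -6, so the residue is -6.

The residue is -6.


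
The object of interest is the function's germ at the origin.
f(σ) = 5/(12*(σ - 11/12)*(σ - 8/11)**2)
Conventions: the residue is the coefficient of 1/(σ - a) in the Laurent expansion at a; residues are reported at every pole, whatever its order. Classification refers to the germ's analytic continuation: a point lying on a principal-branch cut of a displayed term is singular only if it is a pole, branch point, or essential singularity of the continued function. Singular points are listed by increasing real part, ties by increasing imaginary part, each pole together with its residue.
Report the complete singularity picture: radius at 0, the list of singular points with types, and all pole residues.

Denominator factor (σ - 11/12): pole of order 1 at 11/12, modulus 11/12.
Denominator factor (σ - 8/11)^2: pole of order 2 at 8/11, modulus 8/11.
The radius of convergence is the smallest modulus among the singular points: 8/11.
At the order-2 pole 8/11 set g(σ) = (σ - (8/11))^2*f(σ) = 5/(12*(σ - 11/12)).
Order-2 pole: residue = g'(a); g'(8/11) = -1452/125, so the residue is -1452/125.
At the order-1 pole 11/12 set g(σ) = (σ - (11/12))*f(σ) = 5/(12*(σ - 8/11)**2).
Simple pole: residue = g(a) at a = 11/12, which is 1452/125.
List the singular points by increasing real part (a conjugate pair: the negative imaginary part first).

Radius of convergence at 0: 8/11.
At 8/11: a pole of order 2; residue -1452/125.
At 11/12: a pole of order 1; residue 1452/125.


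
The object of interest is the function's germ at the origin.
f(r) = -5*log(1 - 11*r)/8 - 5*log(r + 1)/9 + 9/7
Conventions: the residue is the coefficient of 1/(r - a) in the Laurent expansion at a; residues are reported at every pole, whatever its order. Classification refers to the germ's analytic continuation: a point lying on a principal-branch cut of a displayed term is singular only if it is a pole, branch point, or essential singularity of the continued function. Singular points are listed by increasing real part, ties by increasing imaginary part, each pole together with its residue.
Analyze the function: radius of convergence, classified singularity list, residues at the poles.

Radius of convergence at 0: 1/11.
At -1: a logarithmic branch point.
At 1/11: a logarithmic branch point.

Branch term (-5/9)*log(1 - r/(-1)): its argument vanishes at r = -1, a logarithmic branch point, modulus 1.
Branch term (-5/8)*log(1 - r/(1/11)): its argument vanishes at r = 1/11, a logarithmic branch point, modulus 1/11.
The radius of convergence is the smallest modulus among the singular points: 1/11.
List the singular points by increasing real part (a conjugate pair: the negative imaginary part first).


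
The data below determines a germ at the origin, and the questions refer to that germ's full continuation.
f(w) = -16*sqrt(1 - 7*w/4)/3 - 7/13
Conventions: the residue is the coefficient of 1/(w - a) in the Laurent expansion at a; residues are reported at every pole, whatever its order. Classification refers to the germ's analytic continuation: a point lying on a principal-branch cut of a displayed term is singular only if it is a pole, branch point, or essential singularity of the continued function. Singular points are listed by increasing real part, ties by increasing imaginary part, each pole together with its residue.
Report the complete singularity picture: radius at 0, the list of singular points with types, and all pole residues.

Radius of convergence at 0: 4/7.
At 4/7: an algebraic (square-root) branch point.

Branch term (-16/3)*sqrt(1 - w/(4/7)): its argument vanishes at w = 4/7, a square-root branch point, modulus 4/7.
The radius of convergence is the smallest modulus among the singular points: 4/7.


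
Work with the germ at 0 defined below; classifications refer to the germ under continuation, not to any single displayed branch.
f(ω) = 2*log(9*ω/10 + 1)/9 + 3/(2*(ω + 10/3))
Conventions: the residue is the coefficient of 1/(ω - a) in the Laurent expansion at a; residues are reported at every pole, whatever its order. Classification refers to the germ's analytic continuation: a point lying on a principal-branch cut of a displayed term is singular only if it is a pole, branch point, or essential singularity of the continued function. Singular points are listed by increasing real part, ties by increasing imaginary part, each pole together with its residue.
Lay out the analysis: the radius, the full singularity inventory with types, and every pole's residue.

Radius of convergence at 0: 10/9.
At -10/3: a pole of order 1; residue 3/2.
At -10/9: a logarithmic branch point.

Denominator factor (ω + 10/3): pole of order 1 at -10/3, modulus 10/3.
Branch term (2/9)*log(1 - ω/(-10/9)): its argument vanishes at ω = -10/9, a logarithmic branch point, modulus 10/9.
The radius of convergence is the smallest modulus among the singular points: 10/9.
The branch term is analytic at -10/3 and contributes nothing to the residue; only the rational part matters.
At the order-1 pole -10/3 set g(ω) = (ω - (-10/3))*(rational part) = 3/2.
Simple pole: residue = g(a) at a = -10/3, which is 3/2.
List the singular points by increasing real part (a conjugate pair: the negative imaginary part first).


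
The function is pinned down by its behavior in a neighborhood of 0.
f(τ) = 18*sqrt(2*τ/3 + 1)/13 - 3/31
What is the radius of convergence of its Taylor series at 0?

Branch term (18/13)*sqrt(1 - τ/(-3/2)): its argument vanishes at τ = -3/2, a square-root branch point, modulus 3/2.
The radius of convergence is the smallest modulus among the singular points: 3/2.

The radius of convergence is 3/2.


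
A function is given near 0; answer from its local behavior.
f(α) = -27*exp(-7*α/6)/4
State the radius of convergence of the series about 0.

The factor exp(-7*α/6) is entire and contributes no finite singular point.
The polynomial part has no poles.
No finite singular points: the Taylor series at 0 converges everywhere.

The radius of convergence is infinite.


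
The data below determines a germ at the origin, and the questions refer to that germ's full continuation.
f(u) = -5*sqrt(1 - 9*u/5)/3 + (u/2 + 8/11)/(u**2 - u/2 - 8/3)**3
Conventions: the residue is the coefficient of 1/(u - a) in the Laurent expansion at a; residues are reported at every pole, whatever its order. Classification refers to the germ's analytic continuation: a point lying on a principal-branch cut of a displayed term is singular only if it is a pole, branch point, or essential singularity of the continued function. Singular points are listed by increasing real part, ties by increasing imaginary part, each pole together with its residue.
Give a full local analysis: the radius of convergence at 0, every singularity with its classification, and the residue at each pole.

Radius of convergence at 0: 5/9.
At 1/4 - (1/12)*sqrt(393): a pole of order 3; residue -(16200/24729001)*sqrt(393).
At 5/9: an algebraic (square-root) branch point.
At 1/4 + (1/12)*sqrt(393): a pole of order 3; residue (16200/24729001)*sqrt(393).

Denominator factor (u**2 - u/2 - 8/3)^3: discriminant 131/12, real irrational roots 1/4 + (1/12)*sqrt(393) and 1/4 - (1/12)*sqrt(393); poles of order 3, moduli 1/4 + (1/12)*sqrt(393) and -1/4 + (1/12)*sqrt(393).
Branch term (-5/3)*sqrt(1 - u/(5/9)): its argument vanishes at u = 5/9, a square-root branch point, modulus 5/9.
The radius of convergence is the smallest modulus among the singular points: 5/9.
The branch term is analytic at 1/4 - (1/12)*sqrt(393) and contributes nothing to the residue; only the rational part matters.
The factor u**2 - u/2 - 8/3 splits as (u - a)(u - a') with a = 1/4 - (1/12)*sqrt(393), a' = 1/4 + (1/12)*sqrt(393). At the order-3 pole a set g(u) = (u - a)^3*(rational part) = [u/2 + 8/11] / (u - a')^3.
Order-3 pole: residue = g''(a)/2; g''(1/4 - (1/12)*sqrt(393)) = -(32400/24729001)*sqrt(393), so the residue is -(16200/24729001)*sqrt(393).
The branch term is analytic at 1/4 + (1/12)*sqrt(393) and contributes nothing to the residue; only the rational part matters.
The factor u**2 - u/2 - 8/3 splits as (u - a)(u - a') with a = 1/4 + (1/12)*sqrt(393), a' = 1/4 - (1/12)*sqrt(393). At the order-3 pole a set g(u) = (u - a)^3*(rational part) = [u/2 + 8/11] / (u - a')^3.
Order-3 pole: residue = g''(a)/2; g''(1/4 + (1/12)*sqrt(393)) = (32400/24729001)*sqrt(393), so the residue is (16200/24729001)*sqrt(393).
List the singular points by increasing real part (a conjugate pair: the negative imaginary part first).


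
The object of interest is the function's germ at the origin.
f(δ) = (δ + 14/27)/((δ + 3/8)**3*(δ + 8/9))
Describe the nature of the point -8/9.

The denominator factor δ + 8/9 vanishes at -8/9 and appears to the power 1; the numerator there equals -10/27, nonzero, and no other factor vanishes.
Hence a pole whose order is the multiplicity, 1.

The point is a pole of order 1.


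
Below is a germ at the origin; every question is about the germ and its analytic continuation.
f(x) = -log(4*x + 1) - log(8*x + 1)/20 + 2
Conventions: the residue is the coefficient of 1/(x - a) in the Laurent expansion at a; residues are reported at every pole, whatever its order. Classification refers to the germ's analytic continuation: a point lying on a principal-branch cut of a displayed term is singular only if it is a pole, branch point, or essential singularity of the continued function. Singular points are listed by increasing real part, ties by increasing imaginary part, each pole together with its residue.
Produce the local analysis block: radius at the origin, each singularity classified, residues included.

Radius of convergence at 0: 1/8.
At -1/4: a logarithmic branch point.
At -1/8: a logarithmic branch point.

Branch term (-1/20)*log(1 - x/(-1/8)): its argument vanishes at x = -1/8, a logarithmic branch point, modulus 1/8.
Branch term (-1)*log(1 - x/(-1/4)): its argument vanishes at x = -1/4, a logarithmic branch point, modulus 1/4.
The radius of convergence is the smallest modulus among the singular points: 1/8.
List the singular points by increasing real part (a conjugate pair: the negative imaginary part first).
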